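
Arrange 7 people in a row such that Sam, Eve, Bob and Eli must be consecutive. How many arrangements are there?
Treat the 4 as one block: (7-4+1)! × 4! = 24 × 24 = 576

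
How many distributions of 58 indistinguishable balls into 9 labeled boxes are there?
C(58+9-1, 9-1) = C(66, 8) = 5743572120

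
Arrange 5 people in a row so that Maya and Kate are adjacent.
Treat as block: (5-1)! × 2! = 24 × 2 = 48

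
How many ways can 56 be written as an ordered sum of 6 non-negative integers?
C(56+6-1, 6-1) = C(61, 5) = 5949147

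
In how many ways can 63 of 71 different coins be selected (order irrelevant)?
C(71,63) = 71!/(63!×8!) = 10639125640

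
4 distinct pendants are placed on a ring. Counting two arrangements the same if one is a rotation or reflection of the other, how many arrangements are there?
(4-1)!/2 = 6/2 = 3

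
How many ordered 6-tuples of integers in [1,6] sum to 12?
Coefficient of x^12 in (x + x² + ... + x^6)^6. By inclusion-exclusion on dice exceeding 6: Σ_j (-1)^j C(6,j)·C(12-1-6j, 5) = C(6,0)·C(11,5) - C(6,1)·C(5,5) = 1·462 - 6·1 = 456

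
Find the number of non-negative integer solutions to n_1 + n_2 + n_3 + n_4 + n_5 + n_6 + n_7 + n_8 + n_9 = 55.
C(55+9-1, 9-1) = C(63, 8) = 3872894697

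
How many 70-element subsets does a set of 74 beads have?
C(74,70) = 74!/(70!×4!) = 1150626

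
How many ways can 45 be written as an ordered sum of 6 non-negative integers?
C(45+6-1, 6-1) = C(50, 5) = 2118760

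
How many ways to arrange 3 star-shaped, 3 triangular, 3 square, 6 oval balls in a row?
15! / (3! × 3! × 3! × 6!) = 8408400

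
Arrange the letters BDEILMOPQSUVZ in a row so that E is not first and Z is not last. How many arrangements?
By inclusion-exclusion: 13! - 2×(13-1)! + (13-2)! = 6227020800 - 958003200 + 39916800 = 5308934400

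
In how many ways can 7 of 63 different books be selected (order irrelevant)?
C(63,7) = 63!/(7!×56!) = 553270671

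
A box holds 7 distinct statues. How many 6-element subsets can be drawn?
C(7,6) = 7!/(6!×1!) = 7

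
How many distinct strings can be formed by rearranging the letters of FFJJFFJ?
7! / (3! × 4!) = 35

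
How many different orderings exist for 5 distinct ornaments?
5! = 120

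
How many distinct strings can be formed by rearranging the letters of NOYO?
4! / (1! × 2! × 1!) = 12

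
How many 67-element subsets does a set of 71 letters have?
C(71,67) = 71!/(67!×4!) = 971635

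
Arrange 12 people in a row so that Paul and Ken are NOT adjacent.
Total - adjacent = 12! - (12-1)!×2 = 479001600 - 79833600 = 399168000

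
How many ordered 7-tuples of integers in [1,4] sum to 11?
Coefficient of x^11 in (x + x² + ... + x^4)^7. By inclusion-exclusion on dice exceeding 4: Σ_j (-1)^j C(7,j)·C(11-1-4j, 6) = C(7,0)·C(10,6) - C(7,1)·C(6,6) = 1·210 - 7·1 = 203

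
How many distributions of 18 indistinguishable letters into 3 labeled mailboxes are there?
C(18+3-1, 3-1) = C(20, 2) = 190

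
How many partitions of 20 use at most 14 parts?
By conjugation, equals partitions of 20 into parts ≤ 14. Let r_j(i) = number of partitions of i into parts ≤ j, for i = 0..20. r_1(i) = 1 for all i; r_j(i) = r_{j-1}(i) + r_j(i-j). Rows j = 2..14: ≤2: 1 1 2 2 3 3 4 4 5 5 6 6 7 7 8 8 9 9 10 10 11; ≤3: 1 1 2 3 4 5 7 8 10 12 14 16 19 21 24 27 30 33 37 40 44; ≤4: 1 1 2 3 5 6 9 11 15 18 23 27 34 39 47 54 64 72 84 94 108; ≤5: 1 1 2 3 5 7 10 13 18 23 30 37 47 57 70 84 101 119 141 164 192; ≤6: 1 1 2 3 5 7 11 14 20 26 35 44 58 71 90 110 136 163 199 235 282; ≤7: 1 1 2 3 5 7 11 15 21 28 38 49 65 82 105 131 164 201 248 300 364; ≤8: 1 1 2 3 5 7 11 15 22 29 40 52 70 89 116 146 186 230 288 352 434; ≤9: 1 1 2 3 5 7 11 15 22 30 41 54 73 94 123 157 201 252 318 393 488; ≤10: 1 1 2 3 5 7 11 15 22 30 42 55 75 97 128 164 212 267 340 423 530; ≤11: 1 1 2 3 5 7 11 15 22 30 42 56 76 99 131 169 219 278 355 445 560; ≤12: 1 1 2 3 5 7 11 15 22 30 42 56 77 100 133 172 224 285 366 460 582; ≤13: 1 1 2 3 5 7 11 15 22 30 42 56 77 101 134 174 227 290 373 471 597; ≤14: 1 1 2 3 5 7 11 15 22 30 42 56 77 101 135 175 229 293 378 478 608. r_14(20) = 608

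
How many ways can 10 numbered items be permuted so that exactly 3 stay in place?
Choose the 3 fixed points C(10,3) = 120, derange the rest: !7 = Σ_{j=0}^{7} (-1)^j·7!/j! = 5040 - 5040 + 2520 - 840 + 210 - 42 + 7 - 1 = 1854. Product = 120 × 1854 = 222480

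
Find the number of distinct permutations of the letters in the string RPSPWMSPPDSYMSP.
15! / (1! × 1! × 2! × 5! × 4! × 1! × 1!) = 227026800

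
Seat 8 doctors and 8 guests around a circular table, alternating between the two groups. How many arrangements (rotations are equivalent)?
Fix one of the doctors: (8-1)! ways for the remaining doctors, × 8! ways for the guests = 5040 × 40320 = 203212800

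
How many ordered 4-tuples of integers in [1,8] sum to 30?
Coefficient of x^30 in (x + x² + ... + x^8)^4. By inclusion-exclusion on dice exceeding 8: Σ_j (-1)^j C(4,j)·C(30-1-8j, 3) = C(4,0)·C(29,3) - C(4,1)·C(21,3) + C(4,2)·C(13,3) - C(4,3)·C(5,3) = 1·3654 - 4·1330 + 6·286 - 4·10 = 10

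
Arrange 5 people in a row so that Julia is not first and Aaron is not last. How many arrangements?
By inclusion-exclusion: 5! - 2×(5-1)! + (5-2)! = 120 - 48 + 6 = 78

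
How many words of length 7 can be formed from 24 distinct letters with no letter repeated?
P(24,7) = 24!/(24-7)! = 1744364160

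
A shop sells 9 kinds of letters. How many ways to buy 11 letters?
C(11+9-1, 9-1) = C(19, 8) = 75582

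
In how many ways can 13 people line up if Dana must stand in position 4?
Fix one position: (13-1)! = 479001600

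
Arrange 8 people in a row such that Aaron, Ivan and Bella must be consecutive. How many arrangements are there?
Treat the 3 as one block: (8-3+1)! × 3! = 720 × 6 = 4320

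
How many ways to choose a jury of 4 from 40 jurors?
C(40,4) = 40!/(4!×36!) = 91390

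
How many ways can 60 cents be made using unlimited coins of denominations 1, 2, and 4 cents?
Coefficient of x^60 in 1/(1-x^1) · 1/(1-x^2) · 1/(1-x^4). Case on j = number of 4-cent coins (j = 0..15); remainder r = 60 - 4j is made from {1,2} in ⌊r/2⌋+1 ways. r = 60, 56, 52, 48, 44, 40, 36, 32, 28, 24, 20, 16, 12, 8, 4, 0 → 31 + 29 + 27 + 25 + 23 + 21 + 19 + 17 + 15 + 13 + 11 + 9 + 7 + 5 + 3 + 1 = 256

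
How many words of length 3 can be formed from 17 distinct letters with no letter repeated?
P(17,3) = 17!/(17-3)! = 4080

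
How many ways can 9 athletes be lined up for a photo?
9! = 362880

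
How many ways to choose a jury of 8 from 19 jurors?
C(19,8) = 19!/(8!×11!) = 75582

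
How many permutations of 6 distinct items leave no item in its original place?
!6 = Σ_{j=0}^{6} (-1)^j·6!/j! = 720 - 720 + 360 - 120 + 30 - 6 + 1 = 265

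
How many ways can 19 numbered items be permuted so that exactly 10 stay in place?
Choose the 10 fixed points C(19,10) = 92378, derange the rest: !9 = Σ_{j=0}^{9} (-1)^j·9!/j! = 362880 - 362880 + 181440 - 60480 + 15120 - 3024 + 504 - 72 + 9 - 1 = 133496. Product = 92378 × 133496 = 12332093488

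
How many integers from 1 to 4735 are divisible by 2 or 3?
⌊4735/2⌋ + ⌊4735/3⌋ - ⌊4735/6⌋ = 2367 + 1578 - 789 = 3156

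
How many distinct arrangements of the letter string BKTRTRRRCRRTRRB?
15! / (3! × 8! × 2! × 1! × 1!) = 2702700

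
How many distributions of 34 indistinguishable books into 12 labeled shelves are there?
C(34+12-1, 12-1) = C(45, 11) = 10150595910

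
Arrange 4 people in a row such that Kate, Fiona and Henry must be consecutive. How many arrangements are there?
Treat the 3 as one block: (4-3+1)! × 3! = 2 × 6 = 12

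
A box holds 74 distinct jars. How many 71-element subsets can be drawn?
C(74,71) = 74!/(71!×3!) = 64824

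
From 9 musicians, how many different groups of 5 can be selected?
C(9,5) = 9!/(5!×4!) = 126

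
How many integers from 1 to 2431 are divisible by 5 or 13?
⌊2431/5⌋ + ⌊2431/13⌋ - ⌊2431/65⌋ = 486 + 187 - 37 = 636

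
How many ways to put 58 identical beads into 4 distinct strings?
C(58+4-1, 4-1) = C(61, 3) = 35990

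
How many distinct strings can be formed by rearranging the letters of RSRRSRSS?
8! / (4! × 4!) = 70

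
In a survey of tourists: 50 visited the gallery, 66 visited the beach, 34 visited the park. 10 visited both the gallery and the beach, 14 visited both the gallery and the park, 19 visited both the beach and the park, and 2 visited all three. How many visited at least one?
|A∪B∪C| = 50+66+34-10-14-19+2 = 109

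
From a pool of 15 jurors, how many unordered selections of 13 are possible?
C(15,13) = 15!/(13!×2!) = 105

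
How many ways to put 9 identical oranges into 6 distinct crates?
C(9+6-1, 6-1) = C(14, 5) = 2002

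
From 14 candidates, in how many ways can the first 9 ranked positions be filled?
P(14,9) = 14!/(14-9)! = 726485760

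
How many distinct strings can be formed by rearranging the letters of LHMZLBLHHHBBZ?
13! / (3! × 2! × 4! × 3! × 1!) = 3603600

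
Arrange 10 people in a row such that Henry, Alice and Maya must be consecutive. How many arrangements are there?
Treat the 3 as one block: (10-3+1)! × 3! = 40320 × 6 = 241920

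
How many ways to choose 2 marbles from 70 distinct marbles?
C(70,2) = 70!/(2!×68!) = 2415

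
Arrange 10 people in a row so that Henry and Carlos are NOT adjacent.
Total - adjacent = 10! - (10-1)!×2 = 3628800 - 725760 = 2903040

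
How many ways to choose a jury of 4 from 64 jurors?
C(64,4) = 64!/(4!×60!) = 635376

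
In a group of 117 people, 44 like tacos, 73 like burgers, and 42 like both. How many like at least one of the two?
|A∪B| = |A| + |B| - |A∩B| = 44 + 73 - 42 = 75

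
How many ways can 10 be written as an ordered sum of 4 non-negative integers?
C(10+4-1, 4-1) = C(13, 3) = 286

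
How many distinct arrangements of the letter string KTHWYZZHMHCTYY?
14! / (1! × 1! × 3! × 1! × 2! × 2! × 3! × 1!) = 605404800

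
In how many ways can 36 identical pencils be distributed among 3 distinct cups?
C(36+3-1, 3-1) = C(38, 2) = 703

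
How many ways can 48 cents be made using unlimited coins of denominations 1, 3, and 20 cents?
Coefficient of x^48 in 1/(1-x^1) · 1/(1-x^3) · 1/(1-x^20). Case on j = number of 20-cent coins (j = 0..2); remainder r = 48 - 20j is made from {1,3} in ⌊r/3⌋+1 ways. r = 48, 28, 8 → 17 + 10 + 3 = 30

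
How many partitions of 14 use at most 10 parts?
By conjugation, equals partitions of 14 into parts ≤ 10. Let r_j(i) = number of partitions of i into parts ≤ j, for i = 0..14. r_1(i) = 1 for all i; r_j(i) = r_{j-1}(i) + r_j(i-j). Rows j = 2..10: ≤2: 1 1 2 2 3 3 4 4 5 5 6 6 7 7 8; ≤3: 1 1 2 3 4 5 7 8 10 12 14 16 19 21 24; ≤4: 1 1 2 3 5 6 9 11 15 18 23 27 34 39 47; ≤5: 1 1 2 3 5 7 10 13 18 23 30 37 47 57 70; ≤6: 1 1 2 3 5 7 11 14 20 26 35 44 58 71 90; ≤7: 1 1 2 3 5 7 11 15 21 28 38 49 65 82 105; ≤8: 1 1 2 3 5 7 11 15 22 29 40 52 70 89 116; ≤9: 1 1 2 3 5 7 11 15 22 30 41 54 73 94 123; ≤10: 1 1 2 3 5 7 11 15 22 30 42 55 75 97 128. r_10(14) = 128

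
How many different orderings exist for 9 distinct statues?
9! = 362880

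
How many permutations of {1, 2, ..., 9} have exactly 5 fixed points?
Choose the 5 fixed points C(9,5) = 126, derange the rest: !4 = Σ_{j=0}^{4} (-1)^j·4!/j! = 24 - 24 + 12 - 4 + 1 = 9. Product = 126 × 9 = 1134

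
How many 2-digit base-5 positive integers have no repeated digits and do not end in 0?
Last digit: 4 nonzero choices. First digit: 3 (nonzero, ≠last). Middle 0: P(3,0) = 1. Total = 12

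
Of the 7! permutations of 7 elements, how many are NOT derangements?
Complement of the derangements. !7 = Σ_{j=0}^{7} (-1)^j·7!/j! = 5040 - 5040 + 2520 - 840 + 210 - 42 + 7 - 1 = 1854. 7! - !7 = 5040 - 1854 = 3186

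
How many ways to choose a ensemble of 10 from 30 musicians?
C(30,10) = 30!/(10!×20!) = 30045015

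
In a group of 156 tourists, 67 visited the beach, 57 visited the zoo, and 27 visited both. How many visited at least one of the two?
|A∪B| = |A| + |B| - |A∩B| = 67 + 57 - 27 = 97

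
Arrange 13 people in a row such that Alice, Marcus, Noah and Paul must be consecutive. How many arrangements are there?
Treat the 4 as one block: (13-4+1)! × 4! = 3628800 × 24 = 87091200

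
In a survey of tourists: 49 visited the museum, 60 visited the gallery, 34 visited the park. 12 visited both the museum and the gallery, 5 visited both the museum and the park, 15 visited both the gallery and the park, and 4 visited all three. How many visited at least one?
|A∪B∪C| = 49+60+34-12-5-15+4 = 115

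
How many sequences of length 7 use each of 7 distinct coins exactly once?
7! = 5040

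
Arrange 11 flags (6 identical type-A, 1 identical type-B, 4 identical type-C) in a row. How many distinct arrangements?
11! / (6! × 1! × 4!) = 2310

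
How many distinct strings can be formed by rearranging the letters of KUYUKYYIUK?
10! / (3! × 3! × 3! × 1!) = 16800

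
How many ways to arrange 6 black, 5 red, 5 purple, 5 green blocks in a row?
21! / (6! × 5! × 5! × 5!) = 41064607584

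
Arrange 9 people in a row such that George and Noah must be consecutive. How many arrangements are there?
Treat the 2 as one block: (9-2+1)! × 2! = 40320 × 2 = 80640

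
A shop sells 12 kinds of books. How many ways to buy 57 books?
C(57+12-1, 12-1) = C(68, 11) = 1533058025824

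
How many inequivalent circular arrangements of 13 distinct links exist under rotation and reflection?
(13-1)!/2 = 479001600/2 = 239500800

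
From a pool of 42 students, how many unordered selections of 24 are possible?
C(42,24) = 42!/(24!×18!) = 353697121050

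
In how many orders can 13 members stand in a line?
13! = 6227020800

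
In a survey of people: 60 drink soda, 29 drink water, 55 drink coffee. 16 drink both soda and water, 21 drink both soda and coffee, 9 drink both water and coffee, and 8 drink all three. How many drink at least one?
|A∪B∪C| = 60+29+55-16-21-9+8 = 106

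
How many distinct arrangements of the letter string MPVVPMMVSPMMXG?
14! / (3! × 1! × 5! × 1! × 3! × 1!) = 20180160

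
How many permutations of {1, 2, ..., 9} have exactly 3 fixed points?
Choose the 3 fixed points C(9,3) = 84, derange the rest: !6 = Σ_{j=0}^{6} (-1)^j·6!/j! = 720 - 720 + 360 - 120 + 30 - 6 + 1 = 265. Product = 84 × 265 = 22260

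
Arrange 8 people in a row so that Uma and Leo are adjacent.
Treat as block: (8-1)! × 2! = 5040 × 2 = 10080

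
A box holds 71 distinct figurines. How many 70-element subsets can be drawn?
C(71,70) = 71!/(70!×1!) = 71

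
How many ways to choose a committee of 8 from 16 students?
C(16,8) = 16!/(8!×8!) = 12870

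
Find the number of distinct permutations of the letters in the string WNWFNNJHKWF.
11! / (1! × 2! × 1! × 3! × 3! × 1!) = 554400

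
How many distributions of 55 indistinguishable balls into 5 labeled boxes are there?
C(55+5-1, 5-1) = C(59, 4) = 455126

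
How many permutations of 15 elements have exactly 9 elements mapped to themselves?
Choose the 9 fixed points C(15,9) = 5005, derange the rest: !6 = Σ_{j=0}^{6} (-1)^j·6!/j! = 720 - 720 + 360 - 120 + 30 - 6 + 1 = 265. Product = 5005 × 265 = 1326325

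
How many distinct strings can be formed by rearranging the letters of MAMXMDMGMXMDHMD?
15! / (1! × 3! × 1! × 2! × 1! × 7!) = 21621600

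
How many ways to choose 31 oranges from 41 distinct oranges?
C(41,31) = 41!/(31!×10!) = 1121099408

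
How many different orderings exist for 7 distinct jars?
7! = 5040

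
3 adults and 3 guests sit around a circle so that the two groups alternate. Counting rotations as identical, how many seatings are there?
Fix one of the adults: (3-1)! ways for the remaining adults, × 3! ways for the guests = 2 × 6 = 12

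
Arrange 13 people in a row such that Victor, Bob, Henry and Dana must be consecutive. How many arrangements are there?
Treat the 4 as one block: (13-4+1)! × 4! = 3628800 × 24 = 87091200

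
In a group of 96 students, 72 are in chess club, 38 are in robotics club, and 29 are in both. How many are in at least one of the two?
|A∪B| = |A| + |B| - |A∩B| = 72 + 38 - 29 = 81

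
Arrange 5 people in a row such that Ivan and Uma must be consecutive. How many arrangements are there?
Treat the 2 as one block: (5-2+1)! × 2! = 24 × 2 = 48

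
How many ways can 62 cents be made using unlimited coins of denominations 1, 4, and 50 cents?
Coefficient of x^62 in 1/(1-x^1) · 1/(1-x^4) · 1/(1-x^50). Case on j = number of 50-cent coins (j = 0..1); remainder r = 62 - 50j is made from {1,4} in ⌊r/4⌋+1 ways. r = 62, 12 → 16 + 4 = 20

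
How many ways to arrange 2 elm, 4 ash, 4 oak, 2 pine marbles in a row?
12! / (2! × 4! × 4! × 2!) = 207900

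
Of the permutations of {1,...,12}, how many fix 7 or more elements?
Exactly j fixed points: C(12,j)·!(12-j); sum over j ≥ 7 (derangement numbers via !m = (m-1)·(!(m-1) + !(m-2)): !0..!5 = 1, 0, 1, 2, 9, 44). Σ_{j=7}^{12} C(12,j)·!(12-j) = C(12,7)·!5 + C(12,8)·!4 + C(12,9)·!3 + C(12,10)·!2 + C(12,11)·!1 + C(12,12)·!0 = 792·44 + 495·9 + 220·2 + 66·1 + 12·0 + 1·1 = 39810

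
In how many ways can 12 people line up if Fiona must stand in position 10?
Fix one position: (12-1)! = 39916800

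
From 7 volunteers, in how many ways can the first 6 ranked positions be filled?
P(7,6) = 7!/(7-6)! = 5040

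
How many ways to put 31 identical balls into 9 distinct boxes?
C(31+9-1, 9-1) = C(39, 8) = 61523748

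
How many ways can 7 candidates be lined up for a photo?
7! = 5040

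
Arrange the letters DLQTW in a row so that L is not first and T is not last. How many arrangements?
By inclusion-exclusion: 5! - 2×(5-1)! + (5-2)! = 120 - 48 + 6 = 78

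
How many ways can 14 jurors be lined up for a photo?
14! = 87178291200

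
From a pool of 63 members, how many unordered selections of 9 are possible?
C(63,9) = 63!/(9!×54!) = 23667689815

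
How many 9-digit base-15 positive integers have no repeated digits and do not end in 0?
Last digit: 14 nonzero choices. First digit: 13 (nonzero, ≠last). Middle 7: P(13,7) = 8648640. Total = 1574052480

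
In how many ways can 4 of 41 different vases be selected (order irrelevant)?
C(41,4) = 41!/(4!×37!) = 101270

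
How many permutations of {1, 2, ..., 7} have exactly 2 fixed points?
Choose the 2 fixed points C(7,2) = 21, derange the rest: !5 = Σ_{j=0}^{5} (-1)^j·5!/j! = 120 - 120 + 60 - 20 + 5 - 1 = 44. Product = 21 × 44 = 924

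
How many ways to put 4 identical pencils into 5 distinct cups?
C(4+5-1, 5-1) = C(8, 4) = 70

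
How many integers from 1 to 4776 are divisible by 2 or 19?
⌊4776/2⌋ + ⌊4776/19⌋ - ⌊4776/38⌋ = 2388 + 251 - 125 = 2514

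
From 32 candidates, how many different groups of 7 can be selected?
C(32,7) = 32!/(7!×25!) = 3365856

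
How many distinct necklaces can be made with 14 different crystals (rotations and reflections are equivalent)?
(14-1)!/2 = 6227020800/2 = 3113510400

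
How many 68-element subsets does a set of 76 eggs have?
C(76,68) = 76!/(68!×8!) = 18855883575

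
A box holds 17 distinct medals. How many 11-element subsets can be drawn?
C(17,11) = 17!/(11!×6!) = 12376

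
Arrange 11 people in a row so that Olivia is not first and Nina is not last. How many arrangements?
By inclusion-exclusion: 11! - 2×(11-1)! + (11-2)! = 39916800 - 7257600 + 362880 = 33022080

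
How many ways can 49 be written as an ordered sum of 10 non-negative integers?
C(49+10-1, 10-1) = C(58, 9) = 10648873950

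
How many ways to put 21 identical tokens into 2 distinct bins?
C(21+2-1, 2-1) = C(22, 1) = 22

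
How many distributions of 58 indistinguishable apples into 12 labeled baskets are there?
C(58+12-1, 12-1) = C(69, 11) = 1823810410032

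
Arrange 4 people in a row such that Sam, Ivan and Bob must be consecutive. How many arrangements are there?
Treat the 3 as one block: (4-3+1)! × 3! = 2 × 6 = 12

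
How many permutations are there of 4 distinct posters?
4! = 24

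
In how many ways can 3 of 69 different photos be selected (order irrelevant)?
C(69,3) = 69!/(3!×66!) = 52394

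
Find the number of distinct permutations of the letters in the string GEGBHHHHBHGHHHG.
15! / (8! × 4! × 2! × 1!) = 675675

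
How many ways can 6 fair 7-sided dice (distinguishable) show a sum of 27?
Coefficient of x^27 in (x + x² + ... + x^7)^6. By inclusion-exclusion on dice exceeding 7: Σ_j (-1)^j C(6,j)·C(27-1-7j, 5) = C(6,0)·C(26,5) - C(6,1)·C(19,5) + C(6,2)·C(12,5) - C(6,3)·C(5,5) = 1·65780 - 6·11628 + 15·792 - 20·1 = 7872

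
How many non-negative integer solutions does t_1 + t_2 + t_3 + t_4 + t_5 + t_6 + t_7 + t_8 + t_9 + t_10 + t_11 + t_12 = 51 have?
C(51+12-1, 12-1) = C(62, 11) = 508271323092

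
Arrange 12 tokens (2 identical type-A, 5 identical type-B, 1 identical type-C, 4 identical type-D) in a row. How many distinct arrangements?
12! / (2! × 5! × 1! × 4!) = 83160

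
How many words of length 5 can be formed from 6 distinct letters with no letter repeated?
P(6,5) = 6!/(6-5)! = 720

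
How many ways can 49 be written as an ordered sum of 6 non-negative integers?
C(49+6-1, 6-1) = C(54, 5) = 3162510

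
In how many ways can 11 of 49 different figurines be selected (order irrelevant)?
C(49,11) = 49!/(11!×38!) = 29135916264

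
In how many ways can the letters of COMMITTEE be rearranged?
9! / (1! × 1! × 2! × 1! × 2! × 2!) = 45360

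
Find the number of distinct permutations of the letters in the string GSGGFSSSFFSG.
12! / (3! × 5! × 4!) = 27720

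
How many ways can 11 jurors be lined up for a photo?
11! = 39916800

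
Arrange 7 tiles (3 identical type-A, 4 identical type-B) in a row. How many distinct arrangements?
7! / (3! × 4!) = 35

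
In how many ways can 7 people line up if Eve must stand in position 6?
Fix one position: (7-1)! = 720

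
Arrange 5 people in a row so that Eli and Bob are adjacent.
Treat as block: (5-1)! × 2! = 24 × 2 = 48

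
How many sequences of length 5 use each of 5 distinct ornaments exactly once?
5! = 120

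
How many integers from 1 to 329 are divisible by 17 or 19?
⌊329/17⌋ + ⌊329/19⌋ - ⌊329/323⌋ = 19 + 17 - 1 = 35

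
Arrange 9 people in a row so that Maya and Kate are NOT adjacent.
Total - adjacent = 9! - (9-1)!×2 = 362880 - 80640 = 282240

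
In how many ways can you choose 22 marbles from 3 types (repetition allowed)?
C(22+3-1, 3-1) = C(24, 2) = 276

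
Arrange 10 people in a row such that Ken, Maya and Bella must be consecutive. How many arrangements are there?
Treat the 3 as one block: (10-3+1)! × 3! = 40320 × 6 = 241920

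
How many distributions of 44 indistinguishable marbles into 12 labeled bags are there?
C(44+12-1, 12-1) = C(55, 11) = 119653565850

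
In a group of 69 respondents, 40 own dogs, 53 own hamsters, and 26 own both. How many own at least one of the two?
|A∪B| = |A| + |B| - |A∩B| = 40 + 53 - 26 = 67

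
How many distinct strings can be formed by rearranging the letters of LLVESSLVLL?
10! / (2! × 1! × 2! × 5!) = 7560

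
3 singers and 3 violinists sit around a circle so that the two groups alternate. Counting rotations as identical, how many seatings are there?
Fix one of the singers: (3-1)! ways for the remaining singers, × 3! ways for the violinists = 2 × 6 = 12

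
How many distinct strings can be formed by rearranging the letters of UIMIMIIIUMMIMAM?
15! / (6! × 6! × 2! × 1!) = 1261260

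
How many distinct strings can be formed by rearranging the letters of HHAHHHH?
7! / (6! × 1!) = 7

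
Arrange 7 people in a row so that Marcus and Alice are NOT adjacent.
Total - adjacent = 7! - (7-1)!×2 = 5040 - 1440 = 3600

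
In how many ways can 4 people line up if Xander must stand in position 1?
Fix one position: (4-1)! = 6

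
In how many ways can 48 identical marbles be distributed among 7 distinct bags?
C(48+7-1, 7-1) = C(54, 6) = 25827165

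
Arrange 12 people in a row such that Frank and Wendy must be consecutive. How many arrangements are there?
Treat the 2 as one block: (12-2+1)! × 2! = 39916800 × 2 = 79833600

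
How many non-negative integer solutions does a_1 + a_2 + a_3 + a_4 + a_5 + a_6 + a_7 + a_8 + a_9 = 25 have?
C(25+9-1, 9-1) = C(33, 8) = 13884156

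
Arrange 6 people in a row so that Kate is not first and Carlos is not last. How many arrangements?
By inclusion-exclusion: 6! - 2×(6-1)! + (6-2)! = 720 - 240 + 24 = 504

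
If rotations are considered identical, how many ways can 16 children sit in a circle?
Circular: fix one position, arrange the rest. (16-1)! = 1307674368000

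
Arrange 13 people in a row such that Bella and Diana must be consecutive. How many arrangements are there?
Treat the 2 as one block: (13-2+1)! × 2! = 479001600 × 2 = 958003200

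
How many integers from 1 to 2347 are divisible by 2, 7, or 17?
⌊2347/2⌋+⌊2347/7⌋+⌊2347/17⌋ - ⌊2347/14⌋-⌊2347/34⌋-⌊2347/119⌋ + ⌊2347/238⌋ = 1173+335+138 - 167-69-19 + 9 = 1400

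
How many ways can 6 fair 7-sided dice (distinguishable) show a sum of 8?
Coefficient of x^8 in (x + x² + ... + x^7)^6. By inclusion-exclusion on dice exceeding 7: Σ_j (-1)^j C(6,j)·C(8-1-7j, 5) = C(6,0)·C(7,5) = 1·21 = 21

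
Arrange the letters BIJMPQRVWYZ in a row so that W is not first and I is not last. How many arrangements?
By inclusion-exclusion: 11! - 2×(11-1)! + (11-2)! = 39916800 - 7257600 + 362880 = 33022080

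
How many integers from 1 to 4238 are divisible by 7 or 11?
⌊4238/7⌋ + ⌊4238/11⌋ - ⌊4238/77⌋ = 605 + 385 - 55 = 935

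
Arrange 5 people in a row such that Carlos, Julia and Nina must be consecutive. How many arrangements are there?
Treat the 3 as one block: (5-3+1)! × 3! = 6 × 6 = 36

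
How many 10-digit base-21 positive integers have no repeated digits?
First digit: 20 choices (nonzero). Then descending: 20 × 20 × 19 × 18 × 17 × 16 × 15 × 14 × 13 × 12 = 1218986496000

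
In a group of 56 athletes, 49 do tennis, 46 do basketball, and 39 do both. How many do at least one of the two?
|A∪B| = |A| + |B| - |A∩B| = 49 + 46 - 39 = 56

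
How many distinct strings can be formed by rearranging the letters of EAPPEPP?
7! / (1! × 4! × 2!) = 105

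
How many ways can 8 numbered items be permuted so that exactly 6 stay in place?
Choose the 6 fixed points C(8,6) = 28, derange the rest: !2 = Σ_{j=0}^{2} (-1)^j·2!/j! = 2 - 2 + 1 = 1. Product = 28 × 1 = 28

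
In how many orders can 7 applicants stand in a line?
7! = 5040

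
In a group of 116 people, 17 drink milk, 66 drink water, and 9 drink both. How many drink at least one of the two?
|A∪B| = |A| + |B| - |A∩B| = 17 + 66 - 9 = 74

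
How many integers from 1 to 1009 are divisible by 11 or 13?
⌊1009/11⌋ + ⌊1009/13⌋ - ⌊1009/143⌋ = 91 + 77 - 7 = 161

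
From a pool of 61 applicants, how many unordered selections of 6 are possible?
C(61,6) = 61!/(6!×55!) = 55525372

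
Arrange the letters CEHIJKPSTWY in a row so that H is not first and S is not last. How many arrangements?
By inclusion-exclusion: 11! - 2×(11-1)! + (11-2)! = 39916800 - 7257600 + 362880 = 33022080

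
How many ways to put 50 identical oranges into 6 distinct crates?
C(50+6-1, 6-1) = C(55, 5) = 3478761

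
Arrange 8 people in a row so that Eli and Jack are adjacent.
Treat as block: (8-1)! × 2! = 5040 × 2 = 10080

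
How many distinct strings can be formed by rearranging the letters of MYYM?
4! / (2! × 2!) = 6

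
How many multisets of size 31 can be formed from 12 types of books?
C(31+12-1, 12-1) = C(42, 11) = 4280561376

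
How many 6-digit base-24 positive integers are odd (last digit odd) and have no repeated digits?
Last∈{1,3,5,7,9,11,13,15,17,19,21,23}. Last=0: 0. Last nonzero: 12×22×P(22,4) = 46347840. Total = 46347840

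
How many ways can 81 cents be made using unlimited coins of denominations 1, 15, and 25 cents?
Coefficient of x^81 in 1/(1-x^1) · 1/(1-x^15) · 1/(1-x^25). Case on j = number of 25-cent coins (j = 0..3); remainder r = 81 - 25j is made from {1,15} in ⌊r/15⌋+1 ways. r = 81, 56, 31, 6 → 6 + 4 + 3 + 1 = 14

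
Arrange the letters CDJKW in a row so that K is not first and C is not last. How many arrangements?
By inclusion-exclusion: 5! - 2×(5-1)! + (5-2)! = 120 - 48 + 6 = 78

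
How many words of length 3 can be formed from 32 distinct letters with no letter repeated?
P(32,3) = 32!/(32-3)! = 29760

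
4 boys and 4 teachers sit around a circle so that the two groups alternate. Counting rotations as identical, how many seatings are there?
Fix one of the boys: (4-1)! ways for the remaining boys, × 4! ways for the teachers = 6 × 24 = 144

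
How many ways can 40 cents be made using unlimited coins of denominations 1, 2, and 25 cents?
Coefficient of x^40 in 1/(1-x^1) · 1/(1-x^2) · 1/(1-x^25). Case on j = number of 25-cent coins (j = 0..1); remainder r = 40 - 25j is made from {1,2} in ⌊r/2⌋+1 ways. r = 40, 15 → 21 + 8 = 29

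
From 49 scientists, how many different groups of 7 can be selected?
C(49,7) = 49!/(7!×42!) = 85900584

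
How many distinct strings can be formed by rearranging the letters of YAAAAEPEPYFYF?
13! / (3! × 2! × 2! × 2! × 4!) = 5405400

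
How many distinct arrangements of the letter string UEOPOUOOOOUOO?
13! / (8! × 1! × 3! × 1!) = 25740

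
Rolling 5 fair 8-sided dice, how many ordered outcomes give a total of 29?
Coefficient of x^29 in (x + x² + ... + x^8)^5. By inclusion-exclusion on dice exceeding 8: Σ_j (-1)^j C(5,j)·C(29-1-8j, 4) = C(5,0)·C(28,4) - C(5,1)·C(20,4) + C(5,2)·C(12,4) - C(5,3)·C(4,4) = 1·20475 - 5·4845 + 10·495 - 10·1 = 1190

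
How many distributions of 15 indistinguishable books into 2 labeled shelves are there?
C(15+2-1, 2-1) = C(16, 1) = 16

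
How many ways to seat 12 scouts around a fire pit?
Circular: fix one position, arrange the rest. (12-1)! = 39916800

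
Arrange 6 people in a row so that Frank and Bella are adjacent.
Treat as block: (6-1)! × 2! = 120 × 2 = 240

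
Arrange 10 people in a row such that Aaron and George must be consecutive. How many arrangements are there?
Treat the 2 as one block: (10-2+1)! × 2! = 362880 × 2 = 725760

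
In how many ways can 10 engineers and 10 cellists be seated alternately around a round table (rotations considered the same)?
Fix one of the engineers: (10-1)! ways for the remaining engineers, × 10! ways for the cellists = 362880 × 3628800 = 1316818944000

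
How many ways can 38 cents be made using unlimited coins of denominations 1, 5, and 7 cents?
Coefficient of x^38 in 1/(1-x^1) · 1/(1-x^5) · 1/(1-x^7). Case on j = number of 7-cent coins (j = 0..5); remainder r = 38 - 7j is made from {1,5} in ⌊r/5⌋+1 ways. r = 38, 31, 24, 17, 10, 3 → 8 + 7 + 5 + 4 + 3 + 1 = 28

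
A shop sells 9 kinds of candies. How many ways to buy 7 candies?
C(7+9-1, 9-1) = C(15, 8) = 6435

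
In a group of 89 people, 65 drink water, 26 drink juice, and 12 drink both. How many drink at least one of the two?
|A∪B| = |A| + |B| - |A∩B| = 65 + 26 - 12 = 79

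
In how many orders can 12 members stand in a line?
12! = 479001600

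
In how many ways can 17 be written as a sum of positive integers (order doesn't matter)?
Pentagonal recurrence p(n) = p(n-1) + p(n-2) - p(n-5) - p(n-7) + p(n-12) + p(n-15) - ... gives p(0..16) = 1, 1, 2, 3, 5, 7, 11, 15, 22, 30, 42, 56, 77, 101, 135, 176, 231. p(17) = p(16) + p(15) - p(12) - p(10) + p(5) + p(2) = 231 + 176 - 77 - 42 + 7 + 2 = 297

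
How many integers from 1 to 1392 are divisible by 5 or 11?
⌊1392/5⌋ + ⌊1392/11⌋ - ⌊1392/55⌋ = 278 + 126 - 25 = 379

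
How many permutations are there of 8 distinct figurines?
8! = 40320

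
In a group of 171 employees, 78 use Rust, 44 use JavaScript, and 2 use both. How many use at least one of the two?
|A∪B| = |A| + |B| - |A∩B| = 78 + 44 - 2 = 120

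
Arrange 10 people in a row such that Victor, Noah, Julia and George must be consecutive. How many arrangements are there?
Treat the 4 as one block: (10-4+1)! × 4! = 5040 × 24 = 120960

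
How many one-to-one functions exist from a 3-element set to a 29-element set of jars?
P(29,3) = 29!/(29-3)! = 21924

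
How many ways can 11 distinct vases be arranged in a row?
11! = 39916800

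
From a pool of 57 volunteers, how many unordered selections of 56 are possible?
C(57,56) = 57!/(56!×1!) = 57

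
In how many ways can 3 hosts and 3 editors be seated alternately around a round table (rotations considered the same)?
Fix one of the hosts: (3-1)! ways for the remaining hosts, × 3! ways for the editors = 2 × 6 = 12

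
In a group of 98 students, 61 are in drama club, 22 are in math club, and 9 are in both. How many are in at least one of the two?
|A∪B| = |A| + |B| - |A∩B| = 61 + 22 - 9 = 74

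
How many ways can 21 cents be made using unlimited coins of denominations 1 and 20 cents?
Coefficient of x^21 in 1/(1-x^1) · 1/(1-x^20). Use j coins of 20 for j = 0..⌊21/20⌋ = 1, the rest in 1s: 1 + 1 = 2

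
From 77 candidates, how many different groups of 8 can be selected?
C(77,8) = 77!/(8!×69!) = 21042072975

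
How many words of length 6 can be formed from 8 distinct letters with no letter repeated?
P(8,6) = 8!/(8-6)! = 20160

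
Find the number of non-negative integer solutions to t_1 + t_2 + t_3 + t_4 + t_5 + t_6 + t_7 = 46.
C(46+7-1, 7-1) = C(52, 6) = 20358520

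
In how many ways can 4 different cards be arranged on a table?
4! = 24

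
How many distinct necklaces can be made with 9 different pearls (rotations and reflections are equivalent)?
(9-1)!/2 = 40320/2 = 20160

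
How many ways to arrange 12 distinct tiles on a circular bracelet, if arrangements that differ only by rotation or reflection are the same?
(12-1)!/2 = 39916800/2 = 19958400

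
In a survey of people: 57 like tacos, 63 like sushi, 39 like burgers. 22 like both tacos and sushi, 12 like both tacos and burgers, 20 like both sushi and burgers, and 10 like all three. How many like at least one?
|A∪B∪C| = 57+63+39-22-12-20+10 = 115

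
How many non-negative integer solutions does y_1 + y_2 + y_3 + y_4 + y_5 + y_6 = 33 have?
C(33+6-1, 6-1) = C(38, 5) = 501942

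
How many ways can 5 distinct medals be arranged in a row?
5! = 120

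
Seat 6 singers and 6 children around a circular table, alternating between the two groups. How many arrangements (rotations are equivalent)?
Fix one of the singers: (6-1)! ways for the remaining singers, × 6! ways for the children = 120 × 720 = 86400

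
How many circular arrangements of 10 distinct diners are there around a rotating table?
Circular: fix one position, arrange the rest. (10-1)! = 362880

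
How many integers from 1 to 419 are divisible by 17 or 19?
⌊419/17⌋ + ⌊419/19⌋ - ⌊419/323⌋ = 24 + 22 - 1 = 45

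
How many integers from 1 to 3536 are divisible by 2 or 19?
⌊3536/2⌋ + ⌊3536/19⌋ - ⌊3536/38⌋ = 1768 + 186 - 93 = 1861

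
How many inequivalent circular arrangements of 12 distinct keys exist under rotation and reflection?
(12-1)!/2 = 39916800/2 = 19958400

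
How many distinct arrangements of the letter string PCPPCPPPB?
9! / (2! × 1! × 6!) = 252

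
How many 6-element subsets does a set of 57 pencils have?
C(57,6) = 57!/(6!×51!) = 36288252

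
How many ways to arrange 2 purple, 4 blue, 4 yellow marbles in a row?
10! / (2! × 4! × 4!) = 3150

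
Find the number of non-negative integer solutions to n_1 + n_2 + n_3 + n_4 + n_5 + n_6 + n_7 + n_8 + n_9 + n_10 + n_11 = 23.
C(23+11-1, 11-1) = C(33, 10) = 92561040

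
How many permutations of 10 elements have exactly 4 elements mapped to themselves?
Choose the 4 fixed points C(10,4) = 210, derange the rest: !6 = Σ_{j=0}^{6} (-1)^j·6!/j! = 720 - 720 + 360 - 120 + 30 - 6 + 1 = 265. Product = 210 × 265 = 55650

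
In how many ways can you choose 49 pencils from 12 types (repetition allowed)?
C(49+12-1, 12-1) = C(60, 11) = 342700125300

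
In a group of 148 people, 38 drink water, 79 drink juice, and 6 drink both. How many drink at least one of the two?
|A∪B| = |A| + |B| - |A∩B| = 38 + 79 - 6 = 111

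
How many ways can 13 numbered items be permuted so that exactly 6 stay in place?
Choose the 6 fixed points C(13,6) = 1716, derange the rest: !7 = Σ_{j=0}^{7} (-1)^j·7!/j! = 5040 - 5040 + 2520 - 840 + 210 - 42 + 7 - 1 = 1854. Product = 1716 × 1854 = 3181464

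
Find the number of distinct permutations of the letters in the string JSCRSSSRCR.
10! / (3! × 4! × 2! × 1!) = 12600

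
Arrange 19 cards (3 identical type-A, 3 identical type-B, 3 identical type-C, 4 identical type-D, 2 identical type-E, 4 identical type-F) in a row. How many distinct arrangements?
19! / (3! × 3! × 3! × 4! × 2! × 4!) = 488864376000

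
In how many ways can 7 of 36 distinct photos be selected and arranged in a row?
P(36,7) = 36!/(36-7)! = 42072307200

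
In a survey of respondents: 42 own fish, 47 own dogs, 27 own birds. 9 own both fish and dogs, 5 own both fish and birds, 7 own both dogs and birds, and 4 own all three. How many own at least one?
|A∪B∪C| = 42+47+27-9-5-7+4 = 99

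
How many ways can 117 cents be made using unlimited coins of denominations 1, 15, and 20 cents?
Coefficient of x^117 in 1/(1-x^1) · 1/(1-x^15) · 1/(1-x^20). Case on j = number of 20-cent coins (j = 0..5); remainder r = 117 - 20j is made from {1,15} in ⌊r/15⌋+1 ways. r = 117, 97, 77, 57, 37, 17 → 8 + 7 + 6 + 4 + 3 + 2 = 30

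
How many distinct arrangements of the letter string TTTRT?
5! / (1! × 4!) = 5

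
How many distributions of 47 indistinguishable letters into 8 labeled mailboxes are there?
C(47+8-1, 8-1) = C(54, 7) = 177100560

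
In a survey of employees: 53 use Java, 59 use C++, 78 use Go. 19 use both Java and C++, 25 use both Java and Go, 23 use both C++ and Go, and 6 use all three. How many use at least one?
|A∪B∪C| = 53+59+78-19-25-23+6 = 129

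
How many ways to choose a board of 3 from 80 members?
C(80,3) = 80!/(3!×77!) = 82160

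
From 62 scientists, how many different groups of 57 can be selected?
C(62,57) = 62!/(57!×5!) = 6471002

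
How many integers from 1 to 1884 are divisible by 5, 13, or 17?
⌊1884/5⌋+⌊1884/13⌋+⌊1884/17⌋ - ⌊1884/65⌋-⌊1884/85⌋-⌊1884/221⌋ + ⌊1884/1105⌋ = 376+144+110 - 28-22-8 + 1 = 573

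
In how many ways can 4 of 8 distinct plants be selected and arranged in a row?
P(8,4) = 8!/(8-4)! = 1680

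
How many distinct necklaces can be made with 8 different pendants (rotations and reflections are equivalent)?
(8-1)!/2 = 5040/2 = 2520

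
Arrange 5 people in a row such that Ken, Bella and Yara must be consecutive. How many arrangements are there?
Treat the 3 as one block: (5-3+1)! × 3! = 6 × 6 = 36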